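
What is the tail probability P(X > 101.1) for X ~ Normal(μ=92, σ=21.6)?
0.336769

We have X ~ Normal(μ=92, σ=21.6).

P(X > 101.1) = 1 - P(X ≤ 101.1)
                = 1 - F(101.1)
                = 1 - 0.663231
                = 0.336769

So there's approximately a 33.7% chance that X exceeds 101.1.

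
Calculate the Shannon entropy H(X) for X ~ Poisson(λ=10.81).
2.6011 nats

We have X ~ Poisson(λ=10.81).

The Shannon entropy measures the uncertainty or information content of the distribution.

For a Poisson distribution with λ=10.81:
H(X) = 2.6011 nats

(In bits, this would be 3.7525 bits.)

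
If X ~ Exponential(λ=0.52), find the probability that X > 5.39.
0.060640

We have X ~ Exponential(λ=0.52).

P(X > 5.39) = 1 - P(X ≤ 5.39)
                = 1 - F(5.39)
                = 1 - 0.939360
                = 0.060640

So there's approximately a 6.1% chance that X exceeds 5.39.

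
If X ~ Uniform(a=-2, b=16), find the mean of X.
7.0000

We have X ~ Uniform(a=-2, b=16).

For a Uniform distribution with a=-2, b=16:
E[X] = 7.0000

This is the expected (average) value of X.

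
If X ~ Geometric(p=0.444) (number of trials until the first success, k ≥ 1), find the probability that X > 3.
0.171880

We have X ~ Geometric(p=0.444) (number of trials until the first success, k ≥ 1).

P(X > 3) = 1 - P(X ≤ 3)
                = 1 - F(3)
                = 1 - 0.828120
                = 0.171880

So there's approximately a 17.2% chance that X exceeds 3.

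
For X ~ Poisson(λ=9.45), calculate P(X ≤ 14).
0.942077

We have X ~ Poisson(λ=9.45).

The CDF gives us P(X ≤ k).

Using the CDF:
P(X ≤ 14) = 0.942077

This means there's approximately a 94.2% chance that X is at most 14.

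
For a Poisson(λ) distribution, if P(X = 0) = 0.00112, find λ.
λ = 6.7944

For a Poisson(λ) distribution, the PMF at 0 is:
P(X = 0) = λ^0 e^(-λ) / 0! = e^(-λ)

Given P(X = 0) = 0.00112:
e^(-λ) = 0.00112
-λ = ln(0.00112)
λ = -ln(0.00112) = 6.7944

Verification: e^(-6.7944) = 0.00112 ✓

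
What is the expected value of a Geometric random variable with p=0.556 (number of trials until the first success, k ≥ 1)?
1.7986

We have X ~ Geometric(p=0.556) (number of trials until the first success, k ≥ 1).

For a Geometric distribution with p=0.556 (number of trials until the first success, k ≥ 1):
E[X] = 1.7986

This is the expected (average) value of X.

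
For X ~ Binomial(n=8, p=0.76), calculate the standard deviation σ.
1.2080

We have X ~ Binomial(n=8, p=0.76).

For a Binomial distribution with n=8, p=0.76:
σ = √Var(X) = 1.2080

The standard deviation is the square root of the variance.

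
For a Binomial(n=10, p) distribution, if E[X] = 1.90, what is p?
p = 0.19

For a Binomial(n, p) distribution:
E[X] = n × p

Given n = 10 and E[X] = 1.90:
1.90 = 10 × p
p = 1.90 / 10 = 0.19

Verification: Binomial(10, 0.19) has E[X] = 1.90 ✓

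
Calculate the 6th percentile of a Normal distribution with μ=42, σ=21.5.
8.5724

We have X ~ Normal(μ=42, σ=21.5).

We want to find x such that P(X ≤ x) = 0.06.

This is the 6th percentile, which means 6% of values fall below this point.

Using the inverse CDF (quantile function):
x = F⁻¹(0.06) = 8.5724

Verification: P(X ≤ 8.5724) = 0.06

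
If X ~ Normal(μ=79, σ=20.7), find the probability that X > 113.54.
0.047598

We have X ~ Normal(μ=79, σ=20.7).

P(X > 113.54) = 1 - P(X ≤ 113.54)
                = 1 - F(113.54)
                = 1 - 0.952402
                = 0.047598

So there's approximately a 4.8% chance that X exceeds 113.54.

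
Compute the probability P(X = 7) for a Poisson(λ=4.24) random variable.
0.070424

We have X ~ Poisson(λ=4.24).

For a Poisson distribution, the PMF gives us the probability of each outcome.

Using the PMF formula:
P(X = 7) = 0.070424

Rounded to 4 decimal places: 0.0704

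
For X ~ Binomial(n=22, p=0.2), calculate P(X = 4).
0.210841

We have X ~ Binomial(n=22, p=0.2).

For a Binomial distribution, the PMF gives us the probability of each outcome.

Using the PMF formula:
P(X = 4) = 0.210841

Rounded to 4 decimal places: 0.2108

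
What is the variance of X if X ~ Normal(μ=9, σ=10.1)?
102.0100

We have X ~ Normal(μ=9, σ=10.1).

For a Normal distribution with μ=9, σ=10.1:
Var(X) = 102.0100

The variance measures the spread of the distribution around the mean.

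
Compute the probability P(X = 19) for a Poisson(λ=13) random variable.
0.027164

We have X ~ Poisson(λ=13).

For a Poisson distribution, the PMF gives us the probability of each outcome.

Using the PMF formula:
P(X = 19) = 0.027164

Rounded to 4 decimal places: 0.0272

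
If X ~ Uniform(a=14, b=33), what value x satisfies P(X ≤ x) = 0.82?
29.5800

We have X ~ Uniform(a=14, b=33).

We want to find x such that P(X ≤ x) = 0.82.

This is the 82nd percentile, which means 82% of values fall below this point.

Using the inverse CDF (quantile function):
x = F⁻¹(0.82) = 29.5800

Verification: P(X ≤ 29.5800) = 0.82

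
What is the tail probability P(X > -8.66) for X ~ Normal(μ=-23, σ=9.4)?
0.063563

We have X ~ Normal(μ=-23, σ=9.4).

P(X > -8.66) = 1 - P(X ≤ -8.66)
                = 1 - F(-8.66)
                = 1 - 0.936437
                = 0.063563

So there's approximately a 6.4% chance that X exceeds -8.66.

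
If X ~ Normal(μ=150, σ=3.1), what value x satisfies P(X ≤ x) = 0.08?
145.6443

We have X ~ Normal(μ=150, σ=3.1).

We want to find x such that P(X ≤ x) = 0.08.

This is the 8th percentile, which means 8% of values fall below this point.

Using the inverse CDF (quantile function):
x = F⁻¹(0.08) = 145.6443

Verification: P(X ≤ 145.6443) = 0.08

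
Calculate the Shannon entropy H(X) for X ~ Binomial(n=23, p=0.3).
2.2031 nats

We have X ~ Binomial(n=23, p=0.3).

The Shannon entropy measures the uncertainty or information content of the distribution.

For a Binomial distribution with n=23, p=0.3:
H(X) = 2.2031 nats

(In bits, this would be 3.1783 bits.)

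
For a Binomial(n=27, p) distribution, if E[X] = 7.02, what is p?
p = 0.26

For a Binomial(n, p) distribution:
E[X] = n × p

Given n = 27 and E[X] = 7.02:
7.02 = 27 × p
p = 7.02 / 27 = 0.26

Verification: Binomial(27, 0.26) has E[X] = 7.02 ✓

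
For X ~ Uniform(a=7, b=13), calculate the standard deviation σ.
1.7321

We have X ~ Uniform(a=7, b=13).

For a Uniform distribution with a=7, b=13:
σ = √Var(X) = 1.7321

The standard deviation is the square root of the variance.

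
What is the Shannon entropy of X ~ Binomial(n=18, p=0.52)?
2.1698 nats

We have X ~ Binomial(n=18, p=0.52).

The Shannon entropy measures the uncertainty or information content of the distribution.

For a Binomial distribution with n=18, p=0.52:
H(X) = 2.1698 nats

(In bits, this would be 3.1304 bits.)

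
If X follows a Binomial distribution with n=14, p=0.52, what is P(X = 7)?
0.207138

We have X ~ Binomial(n=14, p=0.52).

For a Binomial distribution, the PMF gives us the probability of each outcome.

Using the PMF formula:
P(X = 7) = 0.207138

Rounded to 4 decimal places: 0.2071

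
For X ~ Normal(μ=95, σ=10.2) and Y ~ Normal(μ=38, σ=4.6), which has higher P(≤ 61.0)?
Y has higher probability (P(Y ≤ 61.0) = 1.0000 > P(X ≤ 61.0) = 0.0004)

Compute P(≤ 61.0) for each distribution:

X ~ Normal(μ=95, σ=10.2):
P(X ≤ 61.0) = 0.0004

Y ~ Normal(μ=38, σ=4.6):
P(Y ≤ 61.0) = 1.0000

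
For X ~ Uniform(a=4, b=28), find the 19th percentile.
8.5600

We have X ~ Uniform(a=4, b=28).

We want to find x such that P(X ≤ x) = 0.19.

This is the 19th percentile, which means 19% of values fall below this point.

Using the inverse CDF (quantile function):
x = F⁻¹(0.19) = 8.5600

Verification: P(X ≤ 8.5600) = 0.19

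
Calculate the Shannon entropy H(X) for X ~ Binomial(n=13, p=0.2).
1.7627 nats

We have X ~ Binomial(n=13, p=0.2).

The Shannon entropy measures the uncertainty or information content of the distribution.

For a Binomial distribution with n=13, p=0.2:
H(X) = 1.7627 nats

(In bits, this would be 2.5431 bits.)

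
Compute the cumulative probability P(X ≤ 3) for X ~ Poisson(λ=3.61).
0.513093

We have X ~ Poisson(λ=3.61).

The CDF gives us P(X ≤ k).

Using the CDF:
P(X ≤ 3) = 0.513093

This means there's approximately a 51.3% chance that X is at most 3.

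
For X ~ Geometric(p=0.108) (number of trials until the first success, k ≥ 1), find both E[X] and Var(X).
E[X] = 9.2593, Var(X) = 76.4746

We have X ~ Geometric(p=0.108) (number of trials until the first success, k ≥ 1).

For a Geometric distribution with p=0.108 (number of trials until the first success, k ≥ 1):

Expected value:
E[X] = 9.2593

Variance:
Var(X) = 76.4746

Standard deviation:
σ = √Var(X) = 8.7450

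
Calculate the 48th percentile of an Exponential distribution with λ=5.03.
0.1300

We have X ~ Exponential(λ=5.03).

We want to find x such that P(X ≤ x) = 0.48.

This is the 48th percentile, which means 48% of values fall below this point.

Using the inverse CDF (quantile function):
x = F⁻¹(0.48) = 0.1300

Verification: P(X ≤ 0.1300) = 0.48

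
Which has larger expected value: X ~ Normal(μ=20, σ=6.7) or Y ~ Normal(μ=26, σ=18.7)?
Y has larger mean (26.0000 > 20.0000)

Compute the expected value for each distribution:

X ~ Normal(μ=20, σ=6.7):
E[X] = 20.0000

Y ~ Normal(μ=26, σ=18.7):
E[Y] = 26.0000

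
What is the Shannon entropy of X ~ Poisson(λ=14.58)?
2.7528 nats

We have X ~ Poisson(λ=14.58).

The Shannon entropy measures the uncertainty or information content of the distribution.

For a Poisson distribution with λ=14.58:
H(X) = 2.7528 nats

(In bits, this would be 3.9715 bits.)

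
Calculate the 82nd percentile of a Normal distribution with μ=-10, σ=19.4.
7.7581

We have X ~ Normal(μ=-10, σ=19.4).

We want to find x such that P(X ≤ x) = 0.82.

This is the 82nd percentile, which means 82% of values fall below this point.

Using the inverse CDF (quantile function):
x = F⁻¹(0.82) = 7.7581

Verification: P(X ≤ 7.7581) = 0.82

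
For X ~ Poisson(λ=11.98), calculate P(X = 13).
0.105393

We have X ~ Poisson(λ=11.98).

For a Poisson distribution, the PMF gives us the probability of each outcome.

Using the PMF formula:
P(X = 13) = 0.105393

Rounded to 4 decimal places: 0.1054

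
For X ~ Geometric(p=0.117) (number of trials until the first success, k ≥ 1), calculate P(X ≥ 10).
0.326322

We have X ~ Geometric(p=0.117) (number of trials until the first success, k ≥ 1).

For discrete distributions, P(X ≥ 10) = 1 - P(X ≤ 9).

P(X ≤ 9) = 0.673678
P(X ≥ 10) = 1 - 0.673678 = 0.326322

So there's approximately a 32.6% chance that X is at least 10.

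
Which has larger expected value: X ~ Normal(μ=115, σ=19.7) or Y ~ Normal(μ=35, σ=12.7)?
X has larger mean (115.0000 > 35.0000)

Compute the expected value for each distribution:

X ~ Normal(μ=115, σ=19.7):
E[X] = 115.0000

Y ~ Normal(μ=35, σ=12.7):
E[Y] = 35.0000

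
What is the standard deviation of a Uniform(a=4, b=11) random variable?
2.0207

We have X ~ Uniform(a=4, b=11).

For a Uniform distribution with a=4, b=11:
σ = √Var(X) = 2.0207

The standard deviation is the square root of the variance.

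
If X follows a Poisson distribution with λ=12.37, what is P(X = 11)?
0.110329

We have X ~ Poisson(λ=12.37).

For a Poisson distribution, the PMF gives us the probability of each outcome.

Using the PMF formula:
P(X = 11) = 0.110329

Rounded to 4 decimal places: 0.1103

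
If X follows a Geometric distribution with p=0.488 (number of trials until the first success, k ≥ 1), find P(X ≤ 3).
0.865782

We have X ~ Geometric(p=0.488) (number of trials until the first success, k ≥ 1).

The CDF gives us P(X ≤ k).

Using the CDF:
P(X ≤ 3) = 0.865782

This means there's approximately a 86.6% chance that X is at most 3.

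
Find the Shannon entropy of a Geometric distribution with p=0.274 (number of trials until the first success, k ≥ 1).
2.1431 nats

We have X ~ Geometric(p=0.274) (number of trials until the first success, k ≥ 1).

The Shannon entropy measures the uncertainty or information content of the distribution.

For a Geometric distribution with p=0.274 (number of trials until the first success, k ≥ 1):
H(X) = 2.1431 nats

(In bits, this would be 3.0918 bits.)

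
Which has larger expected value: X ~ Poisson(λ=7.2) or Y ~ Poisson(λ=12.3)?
Y has larger mean (12.3000 > 7.2000)

Compute the expected value for each distribution:

X ~ Poisson(λ=7.2):
E[X] = 7.2000

Y ~ Poisson(λ=12.3):
E[Y] = 12.3000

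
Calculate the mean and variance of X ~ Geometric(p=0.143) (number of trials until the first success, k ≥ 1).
E[X] = 6.9930, Var(X) = 41.9091

We have X ~ Geometric(p=0.143) (number of trials until the first success, k ≥ 1).

For a Geometric distribution with p=0.143 (number of trials until the first success, k ≥ 1):

Expected value:
E[X] = 6.9930

Variance:
Var(X) = 41.9091

Standard deviation:
σ = √Var(X) = 6.4737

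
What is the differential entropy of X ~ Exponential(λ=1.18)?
0.8345 nats

We have X ~ Exponential(λ=1.18).

The differential entropy measures the uncertainty or information content of the distribution.

For an Exponential distribution with λ=1.18:
h(X) = 0.8345 nats

(In bits, this would be 1.2039 bits.)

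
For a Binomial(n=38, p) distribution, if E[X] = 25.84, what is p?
p = 0.68

For a Binomial(n, p) distribution:
E[X] = n × p

Given n = 38 and E[X] = 25.84:
25.84 = 38 × p
p = 25.84 / 38 = 0.68

Verification: Binomial(38, 0.68) has E[X] = 25.84 ✓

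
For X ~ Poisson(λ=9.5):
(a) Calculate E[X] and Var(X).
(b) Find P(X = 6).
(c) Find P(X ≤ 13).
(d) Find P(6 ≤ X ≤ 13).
(a) E[X] = 9.5000, Var(X) = 9.5000
(b) P(X = 6) = 0.076421
(c) P(X ≤ 13) = 0.898136
(d) P(6 ≤ X ≤ 13) = 0.809607

We have X ~ Poisson(λ=9.5).

(a) Moments:
E[X] = 9.5000
Var(X) = 9.5000
σ = √Var(X) = 3.0822

(b) Point probability using PMF:
P(X = 6) = 0.076421

(c) Cumulative probability using CDF:
P(X ≤ 13) = F(13) = 0.898136

(d) Range probability:
P(6 ≤ X ≤ 13) = P(X ≤ 13) - P(X ≤ 5)
                   = F(13) - F(5)
                   = 0.898136 - 0.088528
                   = 0.809607

This means approximately 81.0% of outcomes fall in the interval [6, 13].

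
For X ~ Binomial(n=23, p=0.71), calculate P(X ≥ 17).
0.482052

We have X ~ Binomial(n=23, p=0.71).

For discrete distributions, P(X ≥ 17) = 1 - P(X ≤ 16).

P(X ≤ 16) = 0.517948
P(X ≥ 17) = 1 - 0.517948 = 0.482052

So there's approximately a 48.2% chance that X is at least 17.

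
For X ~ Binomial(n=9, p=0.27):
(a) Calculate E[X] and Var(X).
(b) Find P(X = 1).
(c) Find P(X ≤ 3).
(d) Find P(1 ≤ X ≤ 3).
(a) E[X] = 2.4300, Var(X) = 1.7739
(b) P(X = 1) = 0.195970
(c) P(X ≤ 3) = 0.794981
(d) P(1 ≤ X ≤ 3) = 0.736110

We have X ~ Binomial(n=9, p=0.27).

(a) Moments:
E[X] = 2.4300
Var(X) = 1.7739
σ = √Var(X) = 1.3319

(b) Point probability using PMF:
P(X = 1) = 0.195970

(c) Cumulative probability using CDF:
P(X ≤ 3) = F(3) = 0.794981

(d) Range probability:
P(1 ≤ X ≤ 3) = P(X ≤ 3) - P(X ≤ 0)
                   = F(3) - F(0)
                   = 0.794981 - 0.058872
                   = 0.736110

This means approximately 73.6% of outcomes fall in the interval [1, 3].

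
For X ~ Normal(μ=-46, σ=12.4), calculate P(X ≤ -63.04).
0.084691

We have X ~ Normal(μ=-46, σ=12.4).

The CDF gives us P(X ≤ k).

Using the CDF:
P(X ≤ -63.04) = 0.084691

This means there's approximately a 8.5% chance that X is at most -63.04.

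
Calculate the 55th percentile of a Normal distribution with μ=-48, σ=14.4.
-46.1905

We have X ~ Normal(μ=-48, σ=14.4).

We want to find x such that P(X ≤ x) = 0.55.

This is the 55th percentile, which means 55% of values fall below this point.

Using the inverse CDF (quantile function):
x = F⁻¹(0.55) = -46.1905

Verification: P(X ≤ -46.1905) = 0.55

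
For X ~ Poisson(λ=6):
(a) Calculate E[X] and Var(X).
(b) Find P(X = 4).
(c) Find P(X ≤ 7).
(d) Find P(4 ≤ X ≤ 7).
(a) E[X] = 6.0000, Var(X) = 6.0000
(b) P(X = 4) = 0.133853
(c) P(X ≤ 7) = 0.743980
(d) P(4 ≤ X ≤ 7) = 0.592776

We have X ~ Poisson(λ=6).

(a) Moments:
E[X] = 6.0000
Var(X) = 6.0000
σ = √Var(X) = 2.4495

(b) Point probability using PMF:
P(X = 4) = 0.133853

(c) Cumulative probability using CDF:
P(X ≤ 7) = F(7) = 0.743980

(d) Range probability:
P(4 ≤ X ≤ 7) = P(X ≤ 7) - P(X ≤ 3)
                   = F(7) - F(3)
                   = 0.743980 - 0.151204
                   = 0.592776

This means approximately 59.3% of outcomes fall in the interval [4, 7].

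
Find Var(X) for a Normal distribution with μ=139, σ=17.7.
313.2900

We have X ~ Normal(μ=139, σ=17.7).

For a Normal distribution with μ=139, σ=17.7:
Var(X) = 313.2900

The variance measures the spread of the distribution around the mean.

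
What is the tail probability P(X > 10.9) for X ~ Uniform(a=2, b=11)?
0.011111

We have X ~ Uniform(a=2, b=11).

P(X > 10.9) = 1 - P(X ≤ 10.9)
                = 1 - F(10.9)
                = 1 - 0.988889
                = 0.011111

So there's approximately a 1.1% chance that X exceeds 10.9.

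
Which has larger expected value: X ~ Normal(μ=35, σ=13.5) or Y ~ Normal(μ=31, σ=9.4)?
X has larger mean (35.0000 > 31.0000)

Compute the expected value for each distribution:

X ~ Normal(μ=35, σ=13.5):
E[X] = 35.0000

Y ~ Normal(μ=31, σ=9.4):
E[Y] = 31.0000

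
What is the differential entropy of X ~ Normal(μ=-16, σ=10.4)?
3.7607 nats

We have X ~ Normal(μ=-16, σ=10.4).

The differential entropy measures the uncertainty or information content of the distribution.

For a Normal distribution with μ=-16, σ=10.4:
h(X) = 3.7607 nats

(In bits, this would be 5.4256 bits.)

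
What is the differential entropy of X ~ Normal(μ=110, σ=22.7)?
4.5413 nats

We have X ~ Normal(μ=110, σ=22.7).

The differential entropy measures the uncertainty or information content of the distribution.

For a Normal distribution with μ=110, σ=22.7:
h(X) = 4.5413 nats

(In bits, this would be 6.5517 bits.)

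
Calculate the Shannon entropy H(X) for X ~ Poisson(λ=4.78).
2.1808 nats

We have X ~ Poisson(λ=4.78).

The Shannon entropy measures the uncertainty or information content of the distribution.

For a Poisson distribution with λ=4.78:
H(X) = 2.1808 nats

(In bits, this would be 3.1462 bits.)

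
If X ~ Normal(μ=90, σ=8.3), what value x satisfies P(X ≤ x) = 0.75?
95.5983

We have X ~ Normal(μ=90, σ=8.3).

We want to find x such that P(X ≤ x) = 0.75.

This is the 75th percentile, which means 75% of values fall below this point.

Using the inverse CDF (quantile function):
x = F⁻¹(0.75) = 95.5983

Verification: P(X ≤ 95.5983) = 0.75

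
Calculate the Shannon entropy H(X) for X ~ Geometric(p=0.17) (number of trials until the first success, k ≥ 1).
2.6817 nats

We have X ~ Geometric(p=0.17) (number of trials until the first success, k ≥ 1).

The Shannon entropy measures the uncertainty or information content of the distribution.

For a Geometric distribution with p=0.17 (number of trials until the first success, k ≥ 1):
H(X) = 2.6817 nats

(In bits, this would be 3.8689 bits.)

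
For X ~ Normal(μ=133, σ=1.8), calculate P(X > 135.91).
0.052975

We have X ~ Normal(μ=133, σ=1.8).

P(X > 135.91) = 1 - P(X ≤ 135.91)
                = 1 - F(135.91)
                = 1 - 0.947025
                = 0.052975

So there's approximately a 5.3% chance that X exceeds 135.91.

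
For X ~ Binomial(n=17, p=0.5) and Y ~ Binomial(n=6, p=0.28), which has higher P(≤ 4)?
Y has higher probability (P(Y ≤ 4) = 0.9921 > P(X ≤ 4) = 0.0245)

Compute P(≤ 4) for each distribution:

X ~ Binomial(n=17, p=0.5):
P(X ≤ 4) = 0.0245

Y ~ Binomial(n=6, p=0.28):
P(Y ≤ 4) = 0.9921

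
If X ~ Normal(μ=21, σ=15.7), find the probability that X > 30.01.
0.283023

We have X ~ Normal(μ=21, σ=15.7).

P(X > 30.01) = 1 - P(X ≤ 30.01)
                = 1 - F(30.01)
                = 1 - 0.716977
                = 0.283023

So there's approximately a 28.3% chance that X exceeds 30.01.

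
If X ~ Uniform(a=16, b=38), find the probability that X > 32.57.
0.246818

We have X ~ Uniform(a=16, b=38).

P(X > 32.57) = 1 - P(X ≤ 32.57)
                = 1 - F(32.57)
                = 1 - 0.753182
                = 0.246818

So there's approximately a 24.7% chance that X exceeds 32.57.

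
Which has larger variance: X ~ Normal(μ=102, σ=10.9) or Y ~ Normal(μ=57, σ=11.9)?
Y has larger variance (141.6100 > 118.8100)

Compute the variance for each distribution:

X ~ Normal(μ=102, σ=10.9):
Var(X) = 118.8100

Y ~ Normal(μ=57, σ=11.9):
Var(Y) = 141.6100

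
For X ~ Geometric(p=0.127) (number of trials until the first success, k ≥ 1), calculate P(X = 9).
0.042847

We have X ~ Geometric(p=0.127) (number of trials until the first success, k ≥ 1).

For a Geometric distribution, the PMF gives us the probability of each outcome.

Using the PMF formula:
P(X = 9) = 0.042847

Rounded to 4 decimal places: 0.0428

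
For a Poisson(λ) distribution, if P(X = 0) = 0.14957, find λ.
λ = 1.9000

For a Poisson(λ) distribution, the PMF at 0 is:
P(X = 0) = λ^0 e^(-λ) / 0! = e^(-λ)

Given P(X = 0) = 0.14957:
e^(-λ) = 0.14957
-λ = ln(0.14957)
λ = -ln(0.14957) = 1.9000

Verification: e^(-1.9000) = 0.14957 ✓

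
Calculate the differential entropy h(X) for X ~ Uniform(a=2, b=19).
2.8332 nats

We have X ~ Uniform(a=2, b=19).

The differential entropy measures the uncertainty or information content of the distribution.

For a Uniform distribution with a=2, b=19:
h(X) = 2.8332 nats

(In bits, this would be 4.0875 bits.)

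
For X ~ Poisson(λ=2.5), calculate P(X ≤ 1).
0.287297

We have X ~ Poisson(λ=2.5).

The CDF gives us P(X ≤ k).

Using the CDF:
P(X ≤ 1) = 0.287297

This means there's approximately a 28.7% chance that X is at most 1.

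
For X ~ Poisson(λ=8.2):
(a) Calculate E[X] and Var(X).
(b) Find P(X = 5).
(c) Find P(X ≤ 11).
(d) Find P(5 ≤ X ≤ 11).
(a) E[X] = 8.2000, Var(X) = 8.2000
(b) P(X = 5) = 0.084854
(c) P(X ≤ 11) = 0.873100
(d) P(5 ≤ X ≤ 11) = 0.784360

We have X ~ Poisson(λ=8.2).

(a) Moments:
E[X] = 8.2000
Var(X) = 8.2000
σ = √Var(X) = 2.8636

(b) Point probability using PMF:
P(X = 5) = 0.084854

(c) Cumulative probability using CDF:
P(X ≤ 11) = F(11) = 0.873100

(d) Range probability:
P(5 ≤ X ≤ 11) = P(X ≤ 11) - P(X ≤ 4)
                   = F(11) - F(4)
                   = 0.873100 - 0.088740
                   = 0.784360

This means approximately 78.4% of outcomes fall in the interval [5, 11].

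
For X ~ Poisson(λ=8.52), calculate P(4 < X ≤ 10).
0.687667

We have X ~ Poisson(λ=8.52).

To find P(4 < X ≤ 10), we use:
P(4 < X ≤ 10) = P(X ≤ 10) - P(X ≤ 4)
                 = F(10) - F(4)
                 = 0.761150 - 0.073484
                 = 0.687667

So there's approximately a 68.8% chance that X falls in this range.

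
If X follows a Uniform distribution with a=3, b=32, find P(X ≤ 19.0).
0.551724

We have X ~ Uniform(a=3, b=32).

The CDF gives us P(X ≤ k).

Using the CDF:
P(X ≤ 19.0) = 0.551724

This means there's approximately a 55.2% chance that X is at most 19.0.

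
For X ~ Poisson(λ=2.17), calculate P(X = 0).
0.114178

We have X ~ Poisson(λ=2.17).

For a Poisson distribution, the PMF gives us the probability of each outcome.

Using the PMF formula:
P(X = 0) = 0.114178

Rounded to 4 decimal places: 0.1142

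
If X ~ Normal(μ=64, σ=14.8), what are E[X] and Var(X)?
E[X] = 64.0000, Var(X) = 219.0400

We have X ~ Normal(μ=64, σ=14.8).

For a Normal distribution with μ=64, σ=14.8:

Expected value:
E[X] = 64.0000

Variance:
Var(X) = 219.0400

Standard deviation:
σ = √Var(X) = 14.8000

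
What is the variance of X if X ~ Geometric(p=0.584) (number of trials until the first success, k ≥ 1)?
1.2197

We have X ~ Geometric(p=0.584) (number of trials until the first success, k ≥ 1).

For a Geometric distribution with p=0.584 (number of trials until the first success, k ≥ 1):
Var(X) = 1.2197

The variance measures the spread of the distribution around the mean.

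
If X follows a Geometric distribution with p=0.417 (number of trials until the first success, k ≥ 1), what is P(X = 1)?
0.417000

We have X ~ Geometric(p=0.417) (number of trials until the first success, k ≥ 1).

For a Geometric distribution, the PMF gives us the probability of each outcome.

Using the PMF formula:
P(X = 1) = 0.417000

Rounded to 4 decimal places: 0.4170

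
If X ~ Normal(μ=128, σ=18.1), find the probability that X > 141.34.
0.230556

We have X ~ Normal(μ=128, σ=18.1).

P(X > 141.34) = 1 - P(X ≤ 141.34)
                = 1 - F(141.34)
                = 1 - 0.769444
                = 0.230556

So there's approximately a 23.1% chance that X exceeds 141.34.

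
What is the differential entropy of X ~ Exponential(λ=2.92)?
-0.0716 nats

We have X ~ Exponential(λ=2.92).

The differential entropy measures the uncertainty or information content of the distribution.

For an Exponential distribution with λ=2.92:
h(X) = -0.0716 nats

(In bits, this would be -0.1033 bits.)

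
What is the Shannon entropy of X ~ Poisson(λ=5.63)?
2.2663 nats

We have X ~ Poisson(λ=5.63).

The Shannon entropy measures the uncertainty or information content of the distribution.

For a Poisson distribution with λ=5.63:
H(X) = 2.2663 nats

(In bits, this would be 3.2695 bits.)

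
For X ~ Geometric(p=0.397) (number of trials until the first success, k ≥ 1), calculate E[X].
2.5189

We have X ~ Geometric(p=0.397) (number of trials until the first success, k ≥ 1).

For a Geometric distribution with p=0.397 (number of trials until the first success, k ≥ 1):
E[X] = 2.5189

This is the expected (average) value of X.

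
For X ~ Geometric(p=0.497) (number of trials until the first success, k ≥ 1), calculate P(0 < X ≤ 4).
0.935986

We have X ~ Geometric(p=0.497) (number of trials until the first success, k ≥ 1).

To find P(0 < X ≤ 4), we use:
P(0 < X ≤ 4) = P(X ≤ 4) - P(X ≤ 0)
                 = F(4) - F(0)
                 = 0.935986 - 0.000000
                 = 0.935986

So there's approximately a 93.6% chance that X falls in this range.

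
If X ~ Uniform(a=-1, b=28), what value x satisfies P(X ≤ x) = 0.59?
16.1100

We have X ~ Uniform(a=-1, b=28).

We want to find x such that P(X ≤ x) = 0.59.

This is the 59th percentile, which means 59% of values fall below this point.

Using the inverse CDF (quantile function):
x = F⁻¹(0.59) = 16.1100

Verification: P(X ≤ 16.1100) = 0.59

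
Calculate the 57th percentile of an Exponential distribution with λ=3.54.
0.2384

We have X ~ Exponential(λ=3.54).

We want to find x such that P(X ≤ x) = 0.57.

This is the 57th percentile, which means 57% of values fall below this point.

Using the inverse CDF (quantile function):
x = F⁻¹(0.57) = 0.2384

Verification: P(X ≤ 0.2384) = 0.57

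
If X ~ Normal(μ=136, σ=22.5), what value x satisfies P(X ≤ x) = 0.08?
104.3859

We have X ~ Normal(μ=136, σ=22.5).

We want to find x such that P(X ≤ x) = 0.08.

This is the 8th percentile, which means 8% of values fall below this point.

Using the inverse CDF (quantile function):
x = F⁻¹(0.08) = 104.3859

Verification: P(X ≤ 104.3859) = 0.08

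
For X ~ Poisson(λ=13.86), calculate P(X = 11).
0.086880

We have X ~ Poisson(λ=13.86).

For a Poisson distribution, the PMF gives us the probability of each outcome.

Using the PMF formula:
P(X = 11) = 0.086880

Rounded to 4 decimal places: 0.0869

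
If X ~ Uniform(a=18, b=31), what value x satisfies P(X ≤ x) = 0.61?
25.9300

We have X ~ Uniform(a=18, b=31).

We want to find x such that P(X ≤ x) = 0.61.

This is the 61st percentile, which means 61% of values fall below this point.

Using the inverse CDF (quantile function):
x = F⁻¹(0.61) = 25.9300

Verification: P(X ≤ 25.9300) = 0.61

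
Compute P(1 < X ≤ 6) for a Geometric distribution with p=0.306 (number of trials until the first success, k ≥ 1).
0.582273

We have X ~ Geometric(p=0.306) (number of trials until the first success, k ≥ 1).

To find P(1 < X ≤ 6), we use:
P(1 < X ≤ 6) = P(X ≤ 6) - P(X ≤ 1)
                 = F(6) - F(1)
                 = 0.888273 - 0.306000
                 = 0.582273

So there's approximately a 58.2% chance that X falls in this range.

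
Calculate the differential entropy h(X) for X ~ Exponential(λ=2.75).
-0.0116 nats

We have X ~ Exponential(λ=2.75).

The differential entropy measures the uncertainty or information content of the distribution.

For an Exponential distribution with λ=2.75:
h(X) = -0.0116 nats

(In bits, this would be -0.0167 bits.)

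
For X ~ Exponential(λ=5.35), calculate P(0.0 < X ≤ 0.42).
0.894284

We have X ~ Exponential(λ=5.35).

To find P(0.0 < X ≤ 0.42), we use:
P(0.0 < X ≤ 0.42) = P(X ≤ 0.42) - P(X ≤ 0.0)
                 = F(0.42) - F(0.0)
                 = 0.894284 - 0.000000
                 = 0.894284

So there's approximately a 89.4% chance that X falls in this range.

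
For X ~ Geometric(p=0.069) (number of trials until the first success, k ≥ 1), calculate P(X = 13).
0.029258

We have X ~ Geometric(p=0.069) (number of trials until the first success, k ≥ 1).

For a Geometric distribution, the PMF gives us the probability of each outcome.

Using the PMF formula:
P(X = 13) = 0.029258

Rounded to 4 decimal places: 0.0293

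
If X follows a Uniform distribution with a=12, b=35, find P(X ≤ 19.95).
0.345652

We have X ~ Uniform(a=12, b=35).

The CDF gives us P(X ≤ k).

Using the CDF:
P(X ≤ 19.95) = 0.345652

This means there's approximately a 34.6% chance that X is at most 19.95.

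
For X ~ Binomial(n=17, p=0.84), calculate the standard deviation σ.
1.5116

We have X ~ Binomial(n=17, p=0.84).

For a Binomial distribution with n=17, p=0.84:
σ = √Var(X) = 1.5116

The standard deviation is the square root of the variance.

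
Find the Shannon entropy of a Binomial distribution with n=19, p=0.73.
2.0732 nats

We have X ~ Binomial(n=19, p=0.73).

The Shannon entropy measures the uncertainty or information content of the distribution.

For a Binomial distribution with n=19, p=0.73:
H(X) = 2.0732 nats

(In bits, this would be 2.9910 bits.)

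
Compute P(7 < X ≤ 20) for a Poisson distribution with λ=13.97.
0.920799

We have X ~ Poisson(λ=13.97).

To find P(7 < X ≤ 20), we use:
P(7 < X ≤ 20) = P(X ≤ 20) - P(X ≤ 7)
                 = F(20) - F(7)
                 = 0.952944 - 0.032145
                 = 0.920799

So there's approximately a 92.1% chance that X falls in this range.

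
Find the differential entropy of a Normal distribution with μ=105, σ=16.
4.1915 nats

We have X ~ Normal(μ=105, σ=16).

The differential entropy measures the uncertainty or information content of the distribution.

For a Normal distribution with μ=105, σ=16:
h(X) = 4.1915 nats

(In bits, this would be 6.0471 bits.)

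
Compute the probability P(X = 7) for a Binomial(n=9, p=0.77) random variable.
0.305628

We have X ~ Binomial(n=9, p=0.77).

For a Binomial distribution, the PMF gives us the probability of each outcome.

Using the PMF formula:
P(X = 7) = 0.305628

Rounded to 4 decimal places: 0.3056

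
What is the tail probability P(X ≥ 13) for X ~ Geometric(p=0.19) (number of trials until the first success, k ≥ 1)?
0.079766

We have X ~ Geometric(p=0.19) (number of trials until the first success, k ≥ 1).

For discrete distributions, P(X ≥ 13) = 1 - P(X ≤ 12).

P(X ≤ 12) = 0.920234
P(X ≥ 13) = 1 - 0.920234 = 0.079766

So there's approximately a 8.0% chance that X is at least 13.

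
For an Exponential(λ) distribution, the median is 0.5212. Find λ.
λ = 1.3299

For X ~ Exponential(λ), the CDF is F(x) = 1 - e^(-λx).
The median m satisfies F(m) = 0.5:
1 - e^(-λm) = 0.5
e^(-λm) = 0.5
λm = ln(2)
m = ln(2) / λ

Given m = 0.5212:
λ = ln(2) / 0.5212 = 0.693147 / 0.5212 = 1.3299

Verification: ln(2) / 1.3299 = 0.5212 ✓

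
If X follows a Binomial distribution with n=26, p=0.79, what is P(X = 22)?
0.162673

We have X ~ Binomial(n=26, p=0.79).

For a Binomial distribution, the PMF gives us the probability of each outcome.

Using the PMF formula:
P(X = 22) = 0.162673

Rounded to 4 decimal places: 0.1627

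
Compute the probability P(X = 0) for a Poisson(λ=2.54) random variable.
0.078866

We have X ~ Poisson(λ=2.54).

For a Poisson distribution, the PMF gives us the probability of each outcome.

Using the PMF formula:
P(X = 0) = 0.078866

Rounded to 4 decimal places: 0.0789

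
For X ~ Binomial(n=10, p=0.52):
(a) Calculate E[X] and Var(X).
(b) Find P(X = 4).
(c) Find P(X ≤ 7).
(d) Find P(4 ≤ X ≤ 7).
(a) E[X] = 5.2000, Var(X) = 2.4960
(b) P(X = 4) = 0.187793
(c) P(X ≤ 7) = 0.929784
(d) P(4 ≤ X ≤ 7) = 0.788757

We have X ~ Binomial(n=10, p=0.52).

(a) Moments:
E[X] = 5.2000
Var(X) = 2.4960
σ = √Var(X) = 1.5799

(b) Point probability using PMF:
P(X = 4) = 0.187793

(c) Cumulative probability using CDF:
P(X ≤ 7) = F(7) = 0.929784

(d) Range probability:
P(4 ≤ X ≤ 7) = P(X ≤ 7) - P(X ≤ 3)
                   = F(7) - F(3)
                   = 0.929784 - 0.141027
                   = 0.788757

This means approximately 78.9% of outcomes fall in the interval [4, 7].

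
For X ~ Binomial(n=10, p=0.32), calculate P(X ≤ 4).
0.813345

We have X ~ Binomial(n=10, p=0.32).

The CDF gives us P(X ≤ k).

Using the CDF:
P(X ≤ 4) = 0.813345

This means there's approximately a 81.3% chance that X is at most 4.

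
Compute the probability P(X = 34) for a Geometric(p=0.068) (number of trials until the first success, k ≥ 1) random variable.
0.006656

We have X ~ Geometric(p=0.068) (number of trials until the first success, k ≥ 1).

For a Geometric distribution, the PMF gives us the probability of each outcome.

Using the PMF formula:
P(X = 34) = 0.006656

Rounded to 4 decimal places: 0.0067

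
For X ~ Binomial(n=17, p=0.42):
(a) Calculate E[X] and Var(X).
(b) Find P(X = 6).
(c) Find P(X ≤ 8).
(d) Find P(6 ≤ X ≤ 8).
(a) E[X] = 7.1400, Var(X) = 4.1412
(b) P(X = 6) = 0.169740
(c) P(X ≤ 8) = 0.749790
(d) P(6 ≤ X ≤ 8) = 0.537728

We have X ~ Binomial(n=17, p=0.42).

(a) Moments:
E[X] = 7.1400
Var(X) = 4.1412
σ = √Var(X) = 2.0350

(b) Point probability using PMF:
P(X = 6) = 0.169740

(c) Cumulative probability using CDF:
P(X ≤ 8) = F(8) = 0.749790

(d) Range probability:
P(6 ≤ X ≤ 8) = P(X ≤ 8) - P(X ≤ 5)
                   = F(8) - F(5)
                   = 0.749790 - 0.212062
                   = 0.537728

This means approximately 53.8% of outcomes fall in the interval [6, 8].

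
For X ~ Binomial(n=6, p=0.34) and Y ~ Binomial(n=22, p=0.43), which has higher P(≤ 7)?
X has higher probability (P(X ≤ 7) = 1.0000 > P(Y ≤ 7) = 0.2005)

Compute P(≤ 7) for each distribution:

X ~ Binomial(n=6, p=0.34):
P(X ≤ 7) = 1.0000

Y ~ Binomial(n=22, p=0.43):
P(Y ≤ 7) = 0.2005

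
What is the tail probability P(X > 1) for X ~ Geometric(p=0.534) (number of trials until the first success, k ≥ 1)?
0.466000

We have X ~ Geometric(p=0.534) (number of trials until the first success, k ≥ 1).

P(X > 1) = 1 - P(X ≤ 1)
                = 1 - F(1)
                = 1 - 0.534000
                = 0.466000

So there's approximately a 46.6% chance that X exceeds 1.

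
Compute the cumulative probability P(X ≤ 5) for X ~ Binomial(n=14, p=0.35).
0.640506

We have X ~ Binomial(n=14, p=0.35).

The CDF gives us P(X ≤ k).

Using the CDF:
P(X ≤ 5) = 0.640506

This means there's approximately a 64.1% chance that X is at most 5.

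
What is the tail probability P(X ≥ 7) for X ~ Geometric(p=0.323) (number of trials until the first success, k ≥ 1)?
0.096279

We have X ~ Geometric(p=0.323) (number of trials until the first success, k ≥ 1).

For discrete distributions, P(X ≥ 7) = 1 - P(X ≤ 6).

P(X ≤ 6) = 0.903721
P(X ≥ 7) = 1 - 0.903721 = 0.096279

So there's approximately a 9.6% chance that X is at least 7.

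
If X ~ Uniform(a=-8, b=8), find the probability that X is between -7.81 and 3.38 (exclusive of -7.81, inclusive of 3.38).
0.699375

We have X ~ Uniform(a=-8, b=8).

To find P(-7.81 < X ≤ 3.38), we use:
P(-7.81 < X ≤ 3.38) = P(X ≤ 3.38) - P(X ≤ -7.81)
                 = F(3.38) - F(-7.81)
                 = 0.711250 - 0.011875
                 = 0.699375

So there's approximately a 69.9% chance that X falls in this range.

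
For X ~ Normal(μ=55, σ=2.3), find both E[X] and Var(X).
E[X] = 55.0000, Var(X) = 5.2900

We have X ~ Normal(μ=55, σ=2.3).

For a Normal distribution with μ=55, σ=2.3:

Expected value:
E[X] = 55.0000

Variance:
Var(X) = 5.2900

Standard deviation:
σ = √Var(X) = 2.3000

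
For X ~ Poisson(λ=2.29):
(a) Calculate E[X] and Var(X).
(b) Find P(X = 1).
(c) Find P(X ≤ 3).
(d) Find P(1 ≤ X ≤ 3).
(a) E[X] = 2.2900, Var(X) = 2.2900
(b) P(X = 1) = 0.231900
(c) P(X ≤ 3) = 0.801377
(d) P(1 ≤ X ≤ 3) = 0.700111

We have X ~ Poisson(λ=2.29).

(a) Moments:
E[X] = 2.2900
Var(X) = 2.2900
σ = √Var(X) = 1.5133

(b) Point probability using PMF:
P(X = 1) = 0.231900

(c) Cumulative probability using CDF:
P(X ≤ 3) = F(3) = 0.801377

(d) Range probability:
P(1 ≤ X ≤ 3) = P(X ≤ 3) - P(X ≤ 0)
                   = F(3) - F(0)
                   = 0.801377 - 0.101266
                   = 0.700111

This means approximately 70.0% of outcomes fall in the interval [1, 3].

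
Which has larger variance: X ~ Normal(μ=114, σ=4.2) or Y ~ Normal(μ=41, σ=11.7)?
Y has larger variance (136.8900 > 17.6400)

Compute the variance for each distribution:

X ~ Normal(μ=114, σ=4.2):
Var(X) = 17.6400

Y ~ Normal(μ=41, σ=11.7):
Var(Y) = 136.8900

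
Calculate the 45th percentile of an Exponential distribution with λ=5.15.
0.1161

We have X ~ Exponential(λ=5.15).

We want to find x such that P(X ≤ x) = 0.45.

This is the 45th percentile, which means 45% of values fall below this point.

Using the inverse CDF (quantile function):
x = F⁻¹(0.45) = 0.1161

Verification: P(X ≤ 0.1161) = 0.45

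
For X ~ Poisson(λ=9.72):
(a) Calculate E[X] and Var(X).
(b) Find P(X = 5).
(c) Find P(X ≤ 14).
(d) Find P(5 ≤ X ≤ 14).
(a) E[X] = 9.7200, Var(X) = 9.7200
(b) P(X = 5) = 0.043432
(c) P(X ≤ 14) = 0.930311
(d) P(5 ≤ X ≤ 14) = 0.895294

We have X ~ Poisson(λ=9.72).

(a) Moments:
E[X] = 9.7200
Var(X) = 9.7200
σ = √Var(X) = 3.1177

(b) Point probability using PMF:
P(X = 5) = 0.043432

(c) Cumulative probability using CDF:
P(X ≤ 14) = F(14) = 0.930311

(d) Range probability:
P(5 ≤ X ≤ 14) = P(X ≤ 14) - P(X ≤ 4)
                   = F(14) - F(4)
                   = 0.930311 - 0.035017
                   = 0.895294

This means approximately 89.5% of outcomes fall in the interval [5, 14].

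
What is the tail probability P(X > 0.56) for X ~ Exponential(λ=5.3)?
0.051406

We have X ~ Exponential(λ=5.3).

P(X > 0.56) = 1 - P(X ≤ 0.56)
                = 1 - F(0.56)
                = 1 - 0.948594
                = 0.051406

So there's approximately a 5.1% chance that X exceeds 0.56.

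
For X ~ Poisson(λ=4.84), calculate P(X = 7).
0.097612

We have X ~ Poisson(λ=4.84).

For a Poisson distribution, the PMF gives us the probability of each outcome.

Using the PMF formula:
P(X = 7) = 0.097612

Rounded to 4 decimal places: 0.0976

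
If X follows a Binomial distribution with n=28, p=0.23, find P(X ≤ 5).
0.349642

We have X ~ Binomial(n=28, p=0.23).

The CDF gives us P(X ≤ k).

Using the CDF:
P(X ≤ 5) = 0.349642

This means there's approximately a 35.0% chance that X is at most 5.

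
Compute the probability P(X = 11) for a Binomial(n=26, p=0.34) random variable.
0.106510

We have X ~ Binomial(n=26, p=0.34).

For a Binomial distribution, the PMF gives us the probability of each outcome.

Using the PMF formula:
P(X = 11) = 0.106510

Rounded to 4 decimal places: 0.1065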